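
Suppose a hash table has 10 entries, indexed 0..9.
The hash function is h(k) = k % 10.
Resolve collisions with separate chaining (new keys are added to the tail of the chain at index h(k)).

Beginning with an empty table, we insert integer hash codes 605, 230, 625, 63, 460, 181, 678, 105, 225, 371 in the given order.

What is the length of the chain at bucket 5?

605 -> bucket 5
230 -> bucket 0
625 -> bucket 5 (collision)
63 -> bucket 3
460 -> bucket 0 (collision)
181 -> bucket 1
678 -> bucket 8
105 -> bucket 5 (collision)
225 -> bucket 5 (collision)
371 -> bucket 1 (collision)
Final buckets:
0: 230 -> 460
1: 181 -> 371
2: -
3: 63
4: -
5: 605 -> 625 -> 105 -> 225
6: -
7: -
8: 678
9: -

4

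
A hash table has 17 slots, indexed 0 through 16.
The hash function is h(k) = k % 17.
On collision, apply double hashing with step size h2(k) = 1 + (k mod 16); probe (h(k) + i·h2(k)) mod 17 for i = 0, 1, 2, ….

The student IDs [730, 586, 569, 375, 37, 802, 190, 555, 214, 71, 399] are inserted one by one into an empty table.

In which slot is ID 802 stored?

6

730: h=16 → slot 16
586: h=8 → slot 8
569: h=8, h2=10, probe 8,1 → slot 1
375: h=1, h2=8, probe 1,9 → slot 9
37: h=3 → slot 3
802: h=3, h2=3, probe 3,6 → slot 6
190: h=3, h2=15, probe 3,1,16,14 → slot 14
555: h=11 → slot 11
214: h=10 → slot 10
71: h=3, h2=8, probe 3,11,2 → slot 2
399: h=8, h2=16, probe 8,7 → slot 7
Table: [-, 569, 71, 37, -, -, 802, 399, 586, 375, 214, 555, -, -, 190, -, 730]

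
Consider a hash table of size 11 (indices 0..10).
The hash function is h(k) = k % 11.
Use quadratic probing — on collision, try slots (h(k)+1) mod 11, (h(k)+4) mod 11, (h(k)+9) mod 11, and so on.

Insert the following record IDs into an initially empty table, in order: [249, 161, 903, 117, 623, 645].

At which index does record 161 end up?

8

Insert 249: h=7, slot 7 empty => index 7.
Insert 161: h=7, slot 7 occupied => index 8.
Insert 903: h=1, slot 1 empty => index 1.
Insert 117: h=7, slots 7,8 occupied => index 0.
Insert 623: h=7, slots 7,8,0 occupied => index 5.
Insert 645: h=7, slots 7,8,0,5,1 occupied => index 10.
Table: [117, 903, ∅, ∅, ∅, 623, ∅, 249, 161, ∅, 645]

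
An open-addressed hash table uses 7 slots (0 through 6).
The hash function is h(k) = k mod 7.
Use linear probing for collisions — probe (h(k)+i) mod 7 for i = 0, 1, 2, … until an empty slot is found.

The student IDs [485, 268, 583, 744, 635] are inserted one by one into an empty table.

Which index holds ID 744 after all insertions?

485 hashes to 2; slot 2 is free → place at 2.
268 hashes to 2; 2 taken → place at 3.
583 hashes to 2; 2,3 taken → place at 4.
744 hashes to 2; 2,3,4 taken → place at 5.
635 hashes to 5; 5 taken → place at 6.
Table: [., ., 485, 268, 583, 744, 635]

5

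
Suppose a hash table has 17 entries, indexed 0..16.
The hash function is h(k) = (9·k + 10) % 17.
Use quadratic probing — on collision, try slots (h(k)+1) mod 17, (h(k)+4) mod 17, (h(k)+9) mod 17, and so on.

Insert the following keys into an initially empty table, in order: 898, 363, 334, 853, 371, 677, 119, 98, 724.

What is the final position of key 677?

4

Insert 898: h=0, slot 0 empty -> index 0.
Insert 363: h=13, slot 13 empty -> index 13.
Insert 334: h=7, slot 7 empty -> index 7.
Insert 853: h=3, slot 3 empty -> index 3.
Insert 371: h=0, slot 0 occupied -> index 1.
Insert 677: h=0, slots 0,1 occupied -> index 4.
Insert 119: h=10, slot 10 empty -> index 10.
Insert 98: h=8, slot 8 empty -> index 8.
Insert 724: h=15, slot 15 empty -> index 15.
Table: [898, 371, ., 853, 677, ., ., 334, 98, ., 119, ., ., 363, ., 724, .]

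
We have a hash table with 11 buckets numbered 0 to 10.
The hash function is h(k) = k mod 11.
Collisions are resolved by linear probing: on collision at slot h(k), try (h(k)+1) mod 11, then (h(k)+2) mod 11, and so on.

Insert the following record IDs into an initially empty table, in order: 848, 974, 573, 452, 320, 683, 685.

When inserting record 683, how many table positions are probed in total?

Insert 848: h=1, slot 1 empty → index 1.
Insert 974: h=6, slot 6 empty → index 6.
Insert 573: h=1, slot 1 occupied → index 2.
Insert 452: h=1, slots 1,2 occupied → index 3.
Insert 320: h=1, slots 1,2,3 occupied → index 4.
Insert 683: h=1, slots 1,2,3,4 occupied → index 5.
Insert 685: h=3, slots 3,4,5,6 occupied → index 7.
Table: [∅, 848, 573, 452, 320, 683, 974, 685, ∅, ∅, ∅]

5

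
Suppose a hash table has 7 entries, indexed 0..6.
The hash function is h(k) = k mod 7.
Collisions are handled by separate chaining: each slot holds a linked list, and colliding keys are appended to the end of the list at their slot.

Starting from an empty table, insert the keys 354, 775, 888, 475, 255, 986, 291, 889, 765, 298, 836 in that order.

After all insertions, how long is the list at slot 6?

354 -> bucket 4
775 -> bucket 5
888 -> bucket 6
475 -> bucket 6 (collision)
255 -> bucket 3
986 -> bucket 6 (collision)
291 -> bucket 4 (collision)
889 -> bucket 0
765 -> bucket 2
298 -> bucket 4 (collision)
836 -> bucket 3 (collision)
Final buckets:
0: 889
1: —
2: 765
3: 255 -> 836
4: 354 -> 291 -> 298
5: 775
6: 888 -> 475 -> 986

3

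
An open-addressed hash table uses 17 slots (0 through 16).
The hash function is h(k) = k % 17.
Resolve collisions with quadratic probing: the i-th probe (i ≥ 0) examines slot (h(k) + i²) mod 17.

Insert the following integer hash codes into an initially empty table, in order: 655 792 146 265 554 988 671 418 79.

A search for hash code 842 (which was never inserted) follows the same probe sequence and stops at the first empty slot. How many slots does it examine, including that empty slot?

Insert 655: h=9, slot 9 empty -> index 9.
Insert 792: h=10, slot 10 empty -> index 10.
Insert 146: h=10, slot 10 occupied -> index 11.
Insert 265: h=10, slots 10,11 occupied -> index 14.
Insert 554: h=10, slots 10,11,14 occupied -> index 2.
Insert 988: h=2, slot 2 occupied -> index 3.
Insert 671: h=8, slot 8 empty -> index 8.
Insert 418: h=10, slots 10,11,14,2,9 occupied -> index 1.
Insert 79: h=11, slot 11 occupied -> index 12.
Table: [∅, 418, 554, 988, ∅, ∅, ∅, ∅, 671, 655, 792, 146, 79, ∅, 265, ∅, ∅]
Lookup 842: h=9, probe 9,10,13 → slot 13 empty, not found.

3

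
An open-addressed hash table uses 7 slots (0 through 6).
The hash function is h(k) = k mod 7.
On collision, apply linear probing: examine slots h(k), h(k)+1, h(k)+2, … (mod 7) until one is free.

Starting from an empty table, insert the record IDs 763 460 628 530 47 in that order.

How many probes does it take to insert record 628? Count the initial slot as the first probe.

2

763 hashes to 0; slot 0 is free -> place at 0.
460 hashes to 5; slot 5 is free -> place at 5.
628 hashes to 5; 5 taken -> place at 6.
530 hashes to 5; 5,6,0 taken -> place at 1.
47 hashes to 5; 5,6,0,1 taken -> place at 2.
Table: [763, 530, 47, —, —, 460, 628]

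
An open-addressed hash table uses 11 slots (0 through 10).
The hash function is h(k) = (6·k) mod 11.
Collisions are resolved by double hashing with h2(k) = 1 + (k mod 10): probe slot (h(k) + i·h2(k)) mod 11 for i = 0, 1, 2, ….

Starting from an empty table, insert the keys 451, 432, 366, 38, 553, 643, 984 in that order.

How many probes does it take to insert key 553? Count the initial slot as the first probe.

3

451 hashes to 0; slot 0 is free -> place at 0.
432 hashes to 7; slot 7 is free -> place at 7.
366 hashes to 7, h2=7; 7 taken -> place at 3.
38 hashes to 8; slot 8 is free -> place at 8.
553 hashes to 7, h2=4; 7,0 taken -> place at 4.
643 hashes to 8, h2=4; 8 taken -> place at 1.
984 hashes to 8, h2=5; 8 taken -> place at 2.
Table: [451, 643, 984, 366, 553, ., ., 432, 38, ., .]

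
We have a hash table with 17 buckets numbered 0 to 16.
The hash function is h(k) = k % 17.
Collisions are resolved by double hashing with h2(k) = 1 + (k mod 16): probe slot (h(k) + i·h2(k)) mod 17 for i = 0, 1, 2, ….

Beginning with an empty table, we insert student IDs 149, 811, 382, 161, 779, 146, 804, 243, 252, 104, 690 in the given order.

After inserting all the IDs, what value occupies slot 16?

146

Insert 149: h=13, slot 13 empty => index 13.
Insert 811: h=12, slot 12 empty => index 12.
Insert 382: h=8, slot 8 empty => index 8.
Insert 161: h=8, h2=2, slot 8 occupied => index 10.
Insert 779: h=14, slot 14 empty => index 14.
Insert 146: h=10, h2=3, slots 10,13 occupied => index 16.
Insert 804: h=5, slot 5 empty => index 5.
Insert 243: h=5, h2=4, slot 5 occupied => index 9.
Insert 252: h=14, h2=13, slots 14,10 occupied => index 6.
Insert 104: h=2, slot 2 empty => index 2.
Insert 690: h=10, h2=3, slots 10,13,16,2,5,8 occupied => index 11.
Table: [—, —, 104, —, —, 804, 252, —, 382, 243, 161, 690, 811, 149, 779, —, 146]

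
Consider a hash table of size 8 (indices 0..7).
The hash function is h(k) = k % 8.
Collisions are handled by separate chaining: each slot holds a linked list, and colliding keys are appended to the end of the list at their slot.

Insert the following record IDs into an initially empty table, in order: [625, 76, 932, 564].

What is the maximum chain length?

625 -> bucket 1
76 -> bucket 4
932 -> bucket 4 (collision)
564 -> bucket 4 (collision)
Final buckets:
0: -
1: 625
2: -
3: -
4: 76 -> 932 -> 564
5: -
6: -
7: -

3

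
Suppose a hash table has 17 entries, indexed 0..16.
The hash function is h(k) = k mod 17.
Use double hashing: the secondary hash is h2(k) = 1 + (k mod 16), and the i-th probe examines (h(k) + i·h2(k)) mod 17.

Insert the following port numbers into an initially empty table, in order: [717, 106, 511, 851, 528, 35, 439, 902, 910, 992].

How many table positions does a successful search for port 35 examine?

3

Insert 717: h=3, slot 3 empty => index 3.
Insert 106: h=4, slot 4 empty => index 4.
Insert 511: h=1, slot 1 empty => index 1.
Insert 851: h=1, h2=4, slot 1 occupied => index 5.
Insert 528: h=1, h2=1, slot 1 occupied => index 2.
Insert 35: h=1, h2=4, slots 1,5 occupied => index 9.
Insert 439: h=14, slot 14 empty => index 14.
Insert 902: h=1, h2=7, slot 1 occupied => index 8.
Insert 910: h=9, h2=15, slot 9 occupied => index 7.
Insert 992: h=6, slot 6 empty => index 6.
Table: [_, 511, 528, 717, 106, 851, 992, 910, 902, 35, _, _, _, _, 439, _, _]
Lookup 35: h=1, h2=4, probe 1,5,9 → found at 9.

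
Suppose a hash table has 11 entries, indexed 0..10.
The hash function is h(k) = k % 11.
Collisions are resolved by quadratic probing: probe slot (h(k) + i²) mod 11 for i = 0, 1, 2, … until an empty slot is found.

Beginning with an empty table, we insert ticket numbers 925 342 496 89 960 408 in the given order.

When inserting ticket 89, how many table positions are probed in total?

4

925: h=1 → slot 1
342: h=1, probe 1,2 → slot 2
496: h=1, probe 1,2,5 → slot 5
89: h=1, probe 1,2,5,10 → slot 10
960: h=3 → slot 3
408: h=1, probe 1,2,5,10,6 → slot 6
Table: [_, 925, 342, 960, _, 496, 408, _, _, _, 89]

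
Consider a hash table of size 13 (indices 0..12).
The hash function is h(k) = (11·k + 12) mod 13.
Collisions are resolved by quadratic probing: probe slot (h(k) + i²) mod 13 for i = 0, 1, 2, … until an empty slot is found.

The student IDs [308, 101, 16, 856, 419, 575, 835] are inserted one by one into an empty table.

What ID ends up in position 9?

Insert 308: h=7, slot 7 empty => index 7.
Insert 101: h=5, slot 5 empty => index 5.
Insert 16: h=6, slot 6 empty => index 6.
Insert 856: h=3, slot 3 empty => index 3.
Insert 419: h=6, slots 6,7 occupied => index 10.
Insert 575: h=6, slots 6,7,10 occupied => index 2.
Insert 835: h=6, slots 6,7,10,2 occupied => index 9.
Table: [_, _, 575, 856, _, 101, 16, 308, _, 835, 419, _, _]

835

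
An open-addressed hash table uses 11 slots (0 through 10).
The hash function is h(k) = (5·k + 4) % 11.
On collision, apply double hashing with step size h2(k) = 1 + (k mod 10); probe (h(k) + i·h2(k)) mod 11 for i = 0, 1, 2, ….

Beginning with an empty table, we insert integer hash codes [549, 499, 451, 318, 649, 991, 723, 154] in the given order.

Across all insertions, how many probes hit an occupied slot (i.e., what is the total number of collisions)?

549 hashes to 10; slot 10 is free -> place at 10.
499 hashes to 2; slot 2 is free -> place at 2.
451 hashes to 4; slot 4 is free -> place at 4.
318 hashes to 10, h2=9; 10 taken -> place at 8.
649 hashes to 4, h2=10; 4 taken -> place at 3.
991 hashes to 9; slot 9 is free -> place at 9.
723 hashes to 0; slot 0 is free -> place at 0.
154 hashes to 4, h2=5; 4,9,3,8,2 taken -> place at 7.
Table: [723, -, 499, 649, 451, -, -, 154, 318, 991, 549]

7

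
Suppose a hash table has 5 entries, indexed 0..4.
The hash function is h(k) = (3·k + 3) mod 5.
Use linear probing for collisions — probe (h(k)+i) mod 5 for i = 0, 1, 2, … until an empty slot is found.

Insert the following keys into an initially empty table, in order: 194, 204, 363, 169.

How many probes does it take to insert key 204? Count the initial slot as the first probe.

194: h=0 -> slot 0
204: h=0, probe 0,1 -> slot 1
363: h=2 -> slot 2
169: h=0, probe 0,1,2,3 -> slot 3
Table: [194, 204, 363, 169, .]

2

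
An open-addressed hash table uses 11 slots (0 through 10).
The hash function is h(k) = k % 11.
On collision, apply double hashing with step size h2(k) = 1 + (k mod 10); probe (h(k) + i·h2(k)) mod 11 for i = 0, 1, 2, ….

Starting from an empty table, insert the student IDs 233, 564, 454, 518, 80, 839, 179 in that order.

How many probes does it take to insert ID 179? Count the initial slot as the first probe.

5

Insert 233: h=2, slot 2 empty → index 2.
Insert 564: h=3, slot 3 empty → index 3.
Insert 454: h=3, h2=5, slot 3 occupied → index 8.
Insert 518: h=1, slot 1 empty → index 1.
Insert 80: h=3, h2=1, slot 3 occupied → index 4.
Insert 839: h=3, h2=10, slots 3,2,1 occupied → index 0.
Insert 179: h=3, h2=10, slots 3,2,1,0 occupied → index 10.
Table: [839, 518, 233, 564, 80, -, -, -, 454, -, 179]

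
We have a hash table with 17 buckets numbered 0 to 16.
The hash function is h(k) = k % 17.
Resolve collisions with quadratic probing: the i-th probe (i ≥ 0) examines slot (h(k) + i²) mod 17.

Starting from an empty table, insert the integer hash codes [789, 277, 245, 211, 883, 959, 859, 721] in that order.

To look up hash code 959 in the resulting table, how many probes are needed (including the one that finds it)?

5

Insert 789: h=7, slot 7 empty -> index 7.
Insert 277: h=5, slot 5 empty -> index 5.
Insert 245: h=7, slot 7 occupied -> index 8.
Insert 211: h=7, slots 7,8 occupied -> index 11.
Insert 883: h=16, slot 16 empty -> index 16.
Insert 959: h=7, slots 7,8,11,16 occupied -> index 6.
Insert 859: h=9, slot 9 empty -> index 9.
Insert 721: h=7, slots 7,8,11,16,6 occupied -> index 15.
Table: [∅, ∅, ∅, ∅, ∅, 277, 959, 789, 245, 859, ∅, 211, ∅, ∅, ∅, 721, 883]
Lookup 959: h=7, probe 7,8,11,16,6 → found at 6.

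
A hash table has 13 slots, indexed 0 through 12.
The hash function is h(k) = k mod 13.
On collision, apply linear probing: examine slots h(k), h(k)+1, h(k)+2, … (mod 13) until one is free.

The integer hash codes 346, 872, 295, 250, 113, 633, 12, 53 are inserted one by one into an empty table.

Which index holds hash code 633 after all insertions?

346 hashes to 8; slot 8 is free -> place at 8.
872 hashes to 1; slot 1 is free -> place at 1.
295 hashes to 9; slot 9 is free -> place at 9.
250 hashes to 3; slot 3 is free -> place at 3.
113 hashes to 9; 9 taken -> place at 10.
633 hashes to 9; 9,10 taken -> place at 11.
12 hashes to 12; slot 12 is free -> place at 12.
53 hashes to 1; 1 taken -> place at 2.
Table: [-, 872, 53, 250, -, -, -, -, 346, 295, 113, 633, 12]

11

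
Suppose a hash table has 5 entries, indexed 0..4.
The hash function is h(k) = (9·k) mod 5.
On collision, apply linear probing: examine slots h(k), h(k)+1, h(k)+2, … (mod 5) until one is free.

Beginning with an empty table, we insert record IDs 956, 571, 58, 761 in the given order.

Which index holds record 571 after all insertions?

0

956 hashes to 4; slot 4 is free → place at 4.
571 hashes to 4; 4 taken → place at 0.
58 hashes to 2; slot 2 is free → place at 2.
761 hashes to 4; 4,0 taken → place at 1.
Table: [571, 761, 58, —, 956]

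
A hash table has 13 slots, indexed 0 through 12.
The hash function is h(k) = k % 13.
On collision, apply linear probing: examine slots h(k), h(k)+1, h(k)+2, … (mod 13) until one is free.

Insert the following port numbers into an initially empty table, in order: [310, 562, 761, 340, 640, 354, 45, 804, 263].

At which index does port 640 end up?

4

Insert 310: h=11, slot 11 empty → index 11.
Insert 562: h=3, slot 3 empty → index 3.
Insert 761: h=7, slot 7 empty → index 7.
Insert 340: h=2, slot 2 empty → index 2.
Insert 640: h=3, slot 3 occupied → index 4.
Insert 354: h=3, slots 3,4 occupied → index 5.
Insert 45: h=6, slot 6 empty → index 6.
Insert 804: h=11, slot 11 occupied → index 12.
Insert 263: h=3, slots 3,4,5,6,7 occupied → index 8.
Table: [∅, ∅, 340, 562, 640, 354, 45, 761, 263, ∅, ∅, 310, 804]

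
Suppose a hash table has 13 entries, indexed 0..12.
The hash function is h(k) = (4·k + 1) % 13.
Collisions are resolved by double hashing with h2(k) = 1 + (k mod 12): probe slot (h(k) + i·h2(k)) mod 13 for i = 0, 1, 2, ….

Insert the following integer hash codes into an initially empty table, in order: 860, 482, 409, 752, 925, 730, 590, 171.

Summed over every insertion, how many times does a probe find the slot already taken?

3

860 hashes to 9; slot 9 is free → place at 9.
482 hashes to 5; slot 5 is free → place at 5.
409 hashes to 12; slot 12 is free → place at 12.
752 hashes to 6; slot 6 is free → place at 6.
925 hashes to 9, h2=2; 9 taken → place at 11.
730 hashes to 9, h2=11; 9 taken → place at 7.
590 hashes to 8; slot 8 is free → place at 8.
171 hashes to 9, h2=4; 9 taken → place at 0.
Table: [171, _, _, _, _, 482, 752, 730, 590, 860, _, 925, 409]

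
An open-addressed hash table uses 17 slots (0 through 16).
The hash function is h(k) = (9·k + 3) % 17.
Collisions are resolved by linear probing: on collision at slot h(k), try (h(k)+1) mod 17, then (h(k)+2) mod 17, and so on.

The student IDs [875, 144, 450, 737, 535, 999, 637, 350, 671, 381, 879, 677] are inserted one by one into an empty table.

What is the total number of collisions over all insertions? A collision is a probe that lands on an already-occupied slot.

31

Insert 875: h=7, slot 7 empty → index 7.
Insert 144: h=7, slot 7 occupied → index 8.
Insert 450: h=7, slots 7,8 occupied → index 9.
Insert 737: h=6, slot 6 empty → index 6.
Insert 535: h=7, slots 7,8,9 occupied → index 10.
Insert 999: h=1, slot 1 empty → index 1.
Insert 637: h=7, slots 7,8,9,10 occupied → index 11.
Insert 350: h=8, slots 8,9,10,11 occupied → index 12.
Insert 671: h=7, slots 7,8,9,10,11,12 occupied → index 13.
Insert 381: h=15, slot 15 empty → index 15.
Insert 879: h=9, slots 9,10,11,12,13 occupied → index 14.
Insert 677: h=10, slots 10,11,12,13,14,15 occupied → index 16.
Table: [—, 999, —, —, —, —, 737, 875, 144, 450, 535, 637, 350, 671, 879, 381, 677]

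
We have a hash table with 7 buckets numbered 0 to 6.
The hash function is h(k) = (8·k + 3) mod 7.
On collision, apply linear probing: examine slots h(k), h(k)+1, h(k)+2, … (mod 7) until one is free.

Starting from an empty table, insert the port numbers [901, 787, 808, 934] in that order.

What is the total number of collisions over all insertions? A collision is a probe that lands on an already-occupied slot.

901: h=1 -> slot 1
787: h=6 -> slot 6
808: h=6, probe 6,0 -> slot 0
934: h=6, probe 6,0,1,2 -> slot 2
Table: [808, 901, 934, ∅, ∅, ∅, 787]

4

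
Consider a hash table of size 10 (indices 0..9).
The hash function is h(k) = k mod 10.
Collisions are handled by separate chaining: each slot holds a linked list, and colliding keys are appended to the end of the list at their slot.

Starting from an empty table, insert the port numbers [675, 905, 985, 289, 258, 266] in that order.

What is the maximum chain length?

675 → bucket 5
905 → bucket 5 (collision)
985 → bucket 5 (collision)
289 → bucket 9
258 → bucket 8
266 → bucket 6
Final buckets:
0: _
1: _
2: _
3: _
4: _
5: 675 -> 905 -> 985
6: 266
7: _
8: 258
9: 289

3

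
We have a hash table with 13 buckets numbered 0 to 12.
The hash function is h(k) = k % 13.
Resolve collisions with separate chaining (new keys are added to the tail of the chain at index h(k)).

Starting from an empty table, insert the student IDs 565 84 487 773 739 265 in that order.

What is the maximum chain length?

4

Insert 565: h=6, bucket 6 empty → new chain.
Insert 84: h=6, bucket 6 nonempty → append to chain.
Insert 487: h=6, bucket 6 nonempty → append to chain.
Insert 773: h=6, bucket 6 nonempty → append to chain.
Insert 739: h=11, bucket 11 empty → new chain.
Insert 265: h=5, bucket 5 empty → new chain.
Final buckets:
0: —
1: —
2: —
3: —
4: —
5: 265
6: 565 -> 84 -> 487 -> 773
7: —
8: —
9: —
10: —
11: 739
12: —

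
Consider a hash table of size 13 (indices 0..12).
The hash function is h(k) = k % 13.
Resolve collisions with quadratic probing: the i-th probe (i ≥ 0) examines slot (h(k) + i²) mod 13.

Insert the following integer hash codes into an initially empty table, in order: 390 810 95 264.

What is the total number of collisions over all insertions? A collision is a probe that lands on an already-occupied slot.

3

390 hashes to 0; slot 0 is free => place at 0.
810 hashes to 4; slot 4 is free => place at 4.
95 hashes to 4; 4 taken => place at 5.
264 hashes to 4; 4,5 taken => place at 8.
Table: [390, ∅, ∅, ∅, 810, 95, ∅, ∅, 264, ∅, ∅, ∅, ∅]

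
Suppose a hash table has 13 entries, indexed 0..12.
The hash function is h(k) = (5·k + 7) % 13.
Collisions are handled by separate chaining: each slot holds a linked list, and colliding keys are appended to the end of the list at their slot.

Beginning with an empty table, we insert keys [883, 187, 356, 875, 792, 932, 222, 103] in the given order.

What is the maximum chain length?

Insert 883: h=2, bucket 2 empty → new chain.
Insert 187: h=6, bucket 6 empty → new chain.
Insert 356: h=6, bucket 6 nonempty → append to chain.
Insert 875: h=1, bucket 1 empty → new chain.
Insert 792: h=2, bucket 2 nonempty → append to chain.
Insert 932: h=0, bucket 0 empty → new chain.
Insert 222: h=12, bucket 12 empty → new chain.
Insert 103: h=2, bucket 2 nonempty → append to chain.
Final buckets:
0: 932
1: 875
2: 883 -> 792 -> 103
3: _
4: _
5: _
6: 187 -> 356
7: _
8: _
9: _
10: _
11: _
12: 222

3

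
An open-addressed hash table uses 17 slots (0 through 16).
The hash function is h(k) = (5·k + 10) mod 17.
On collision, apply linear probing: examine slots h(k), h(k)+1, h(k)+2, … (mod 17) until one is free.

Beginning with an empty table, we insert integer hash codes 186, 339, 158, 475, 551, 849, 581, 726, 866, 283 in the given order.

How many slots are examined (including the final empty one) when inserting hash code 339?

Insert 186: h=5, slot 5 empty → index 5.
Insert 339: h=5, slot 5 occupied → index 6.
Insert 158: h=1, slot 1 empty → index 1.
Insert 475: h=5, slots 5,6 occupied → index 7.
Insert 551: h=11, slot 11 empty → index 11.
Insert 849: h=5, slots 5,6,7 occupied → index 8.
Insert 581: h=8, slot 8 occupied → index 9.
Insert 726: h=2, slot 2 empty → index 2.
Insert 866: h=5, slots 5,6,7,8,9 occupied → index 10.
Insert 283: h=14, slot 14 empty → index 14.
Table: [_, 158, 726, _, _, 186, 339, 475, 849, 581, 866, 551, _, _, 283, _, _]

2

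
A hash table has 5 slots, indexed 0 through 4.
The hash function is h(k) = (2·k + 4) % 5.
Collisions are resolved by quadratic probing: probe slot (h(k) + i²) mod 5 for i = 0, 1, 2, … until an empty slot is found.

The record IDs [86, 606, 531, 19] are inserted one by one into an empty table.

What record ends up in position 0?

Insert 86: h=1, slot 1 empty => index 1.
Insert 606: h=1, slot 1 occupied => index 2.
Insert 531: h=1, slots 1,2 occupied => index 0.
Insert 19: h=2, slot 2 occupied => index 3.
Table: [531, 86, 606, 19, .]

531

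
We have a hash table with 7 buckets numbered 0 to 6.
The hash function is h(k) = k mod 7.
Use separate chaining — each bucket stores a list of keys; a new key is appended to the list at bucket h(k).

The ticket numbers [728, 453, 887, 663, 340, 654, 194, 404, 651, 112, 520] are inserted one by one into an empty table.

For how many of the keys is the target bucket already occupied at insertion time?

6

728 -> bucket 0
453 -> bucket 5
887 -> bucket 5 (collision)
663 -> bucket 5 (collision)
340 -> bucket 4
654 -> bucket 3
194 -> bucket 5 (collision)
404 -> bucket 5 (collision)
651 -> bucket 0 (collision)
112 -> bucket 0 (collision)
520 -> bucket 2
Final buckets:
0: 728 -> 651 -> 112
1: _
2: 520
3: 654
4: 340
5: 453 -> 887 -> 663 -> 194 -> 404
6: _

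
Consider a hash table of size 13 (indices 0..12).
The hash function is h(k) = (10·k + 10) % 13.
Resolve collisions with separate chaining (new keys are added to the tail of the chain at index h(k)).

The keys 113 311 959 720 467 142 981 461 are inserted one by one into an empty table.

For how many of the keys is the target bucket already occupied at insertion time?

Insert 113: h=9, bucket 9 empty → new chain.
Insert 311: h=0, bucket 0 empty → new chain.
Insert 959: h=6, bucket 6 empty → new chain.
Insert 720: h=8, bucket 8 empty → new chain.
Insert 467: h=0, bucket 0 nonempty → append to chain.
Insert 142: h=0, bucket 0 nonempty → append to chain.
Insert 981: h=5, bucket 5 empty → new chain.
Insert 461: h=5, bucket 5 nonempty → append to chain.
Final buckets:
0: 311 -> 467 -> 142
1: -
2: -
3: -
4: -
5: 981 -> 461
6: 959
7: -
8: 720
9: 113
10: -
11: -
12: -

3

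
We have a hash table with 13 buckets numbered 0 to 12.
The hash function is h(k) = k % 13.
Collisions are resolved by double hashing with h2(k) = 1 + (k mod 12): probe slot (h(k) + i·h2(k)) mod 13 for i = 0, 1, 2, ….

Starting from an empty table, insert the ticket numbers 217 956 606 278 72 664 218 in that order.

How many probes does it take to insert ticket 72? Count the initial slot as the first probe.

4

217: h=9 -> slot 9
956: h=7 -> slot 7
606: h=8 -> slot 8
278: h=5 -> slot 5
72: h=7, h2=1, probe 7,8,9,10 -> slot 10
664: h=1 -> slot 1
218: h=10, h2=3, probe 10,0 -> slot 0
Table: [218, 664, —, —, —, 278, —, 956, 606, 217, 72, —, —]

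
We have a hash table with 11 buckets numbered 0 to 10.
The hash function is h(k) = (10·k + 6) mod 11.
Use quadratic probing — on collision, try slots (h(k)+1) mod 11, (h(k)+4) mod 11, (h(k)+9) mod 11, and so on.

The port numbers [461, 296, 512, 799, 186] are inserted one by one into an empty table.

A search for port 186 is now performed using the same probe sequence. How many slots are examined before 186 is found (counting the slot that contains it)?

4

461: h=7 -> slot 7
296: h=7, probe 7,8 -> slot 8
512: h=0 -> slot 0
799: h=10 -> slot 10
186: h=7, probe 7,8,0,5 -> slot 5
Table: [512, —, —, —, —, 186, —, 461, 296, —, 799]
Lookup 186: h=7, probe 7,8,0,5 → found at 5.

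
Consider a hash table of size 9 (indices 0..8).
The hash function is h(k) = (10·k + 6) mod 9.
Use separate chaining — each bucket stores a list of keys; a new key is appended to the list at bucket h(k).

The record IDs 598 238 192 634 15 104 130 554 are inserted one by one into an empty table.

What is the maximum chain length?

598 -> bucket 1
238 -> bucket 1 (collision)
192 -> bucket 0
634 -> bucket 1 (collision)
15 -> bucket 3
104 -> bucket 2
130 -> bucket 1 (collision)
554 -> bucket 2 (collision)
Final buckets:
0: 192
1: 598 -> 238 -> 634 -> 130
2: 104 -> 554
3: 15
4: .
5: .
6: .
7: .
8: .

4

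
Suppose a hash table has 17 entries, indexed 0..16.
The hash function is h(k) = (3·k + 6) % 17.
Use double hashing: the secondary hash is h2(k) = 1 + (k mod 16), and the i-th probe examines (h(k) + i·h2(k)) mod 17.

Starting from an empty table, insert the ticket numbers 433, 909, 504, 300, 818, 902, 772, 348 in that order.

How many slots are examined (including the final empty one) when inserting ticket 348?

Insert 433: h=13, slot 13 empty -> index 13.
Insert 909: h=13, h2=14, slot 13 occupied -> index 10.
Insert 504: h=5, slot 5 empty -> index 5.
Insert 300: h=5, h2=13, slot 5 occupied -> index 1.
Insert 818: h=12, slot 12 empty -> index 12.
Insert 902: h=9, slot 9 empty -> index 9.
Insert 772: h=10, h2=5, slot 10 occupied -> index 15.
Insert 348: h=13, h2=13, slots 13,9,5,1 occupied -> index 14.
Table: [—, 300, —, —, —, 504, —, —, —, 902, 909, —, 818, 433, 348, 772, —]

5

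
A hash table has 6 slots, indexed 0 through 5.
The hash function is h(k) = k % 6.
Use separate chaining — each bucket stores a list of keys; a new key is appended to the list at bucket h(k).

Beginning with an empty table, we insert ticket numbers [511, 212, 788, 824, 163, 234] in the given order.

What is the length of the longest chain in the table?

3

Insert 511: h=1, bucket 1 empty → new chain.
Insert 212: h=2, bucket 2 empty → new chain.
Insert 788: h=2, bucket 2 nonempty → append to chain.
Insert 824: h=2, bucket 2 nonempty → append to chain.
Insert 163: h=1, bucket 1 nonempty → append to chain.
Insert 234: h=0, bucket 0 empty → new chain.
Final buckets:
0: 234
1: 511 -> 163
2: 212 -> 788 -> 824
3: ∅
4: ∅
5: ∅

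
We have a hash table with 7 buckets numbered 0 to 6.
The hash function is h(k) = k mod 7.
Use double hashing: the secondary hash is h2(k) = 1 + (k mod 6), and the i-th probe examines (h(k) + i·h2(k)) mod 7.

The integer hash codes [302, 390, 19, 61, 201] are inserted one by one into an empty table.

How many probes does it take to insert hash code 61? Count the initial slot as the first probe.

302 hashes to 1; slot 1 is free => place at 1.
390 hashes to 5; slot 5 is free => place at 5.
19 hashes to 5, h2=2; 5 taken => place at 0.
61 hashes to 5, h2=2; 5,0 taken => place at 2.
201 hashes to 5, h2=4; 5,2 taken => place at 6.
Table: [19, 302, 61, —, —, 390, 201]

3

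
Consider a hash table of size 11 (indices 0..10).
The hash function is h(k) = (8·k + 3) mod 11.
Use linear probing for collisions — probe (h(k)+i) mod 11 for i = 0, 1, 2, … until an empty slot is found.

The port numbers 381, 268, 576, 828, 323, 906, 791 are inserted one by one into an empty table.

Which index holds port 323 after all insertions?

Insert 381: h=4, slot 4 empty -> index 4.
Insert 268: h=2, slot 2 empty -> index 2.
Insert 576: h=2, slot 2 occupied -> index 3.
Insert 828: h=5, slot 5 empty -> index 5.
Insert 323: h=2, slots 2,3,4,5 occupied -> index 6.
Insert 906: h=2, slots 2,3,4,5,6 occupied -> index 7.
Insert 791: h=6, slots 6,7 occupied -> index 8.
Table: [—, —, 268, 576, 381, 828, 323, 906, 791, —, —]

6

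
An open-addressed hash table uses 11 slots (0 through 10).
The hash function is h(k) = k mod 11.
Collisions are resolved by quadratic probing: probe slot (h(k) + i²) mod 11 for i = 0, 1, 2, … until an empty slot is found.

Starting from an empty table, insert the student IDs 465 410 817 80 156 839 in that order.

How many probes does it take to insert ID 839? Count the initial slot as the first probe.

5

465 hashes to 3; slot 3 is free → place at 3.
410 hashes to 3; 3 taken → place at 4.
817 hashes to 3; 3,4 taken → place at 7.
80 hashes to 3; 3,4,7 taken → place at 1.
156 hashes to 2; slot 2 is free → place at 2.
839 hashes to 3; 3,4,7,1 taken → place at 8.
Table: [-, 80, 156, 465, 410, -, -, 817, 839, -, -]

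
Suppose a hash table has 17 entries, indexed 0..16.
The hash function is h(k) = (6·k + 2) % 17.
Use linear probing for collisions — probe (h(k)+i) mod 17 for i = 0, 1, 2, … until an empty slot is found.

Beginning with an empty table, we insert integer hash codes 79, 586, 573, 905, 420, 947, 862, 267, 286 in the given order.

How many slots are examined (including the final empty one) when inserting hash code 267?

6

79: h=0 -> slot 0
586: h=16 -> slot 16
573: h=6 -> slot 6
905: h=9 -> slot 9
420: h=6, probe 6,7 -> slot 7
947: h=6, probe 6,7,8 -> slot 8
862: h=6, probe 6,7,8,9,10 -> slot 10
267: h=6, probe 6,7,8,9,10,11 -> slot 11
286: h=1 -> slot 1
Table: [79, 286, ∅, ∅, ∅, ∅, 573, 420, 947, 905, 862, 267, ∅, ∅, ∅, ∅, 586]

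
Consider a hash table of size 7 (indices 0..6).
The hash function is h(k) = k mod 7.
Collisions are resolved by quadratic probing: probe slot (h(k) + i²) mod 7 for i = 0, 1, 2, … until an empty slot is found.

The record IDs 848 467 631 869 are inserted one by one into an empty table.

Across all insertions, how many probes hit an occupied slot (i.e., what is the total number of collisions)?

Insert 848: h=1, slot 1 empty → index 1.
Insert 467: h=5, slot 5 empty → index 5.
Insert 631: h=1, slot 1 occupied → index 2.
Insert 869: h=1, slots 1,2,5 occupied → index 3.
Table: [-, 848, 631, 869, -, 467, -]

4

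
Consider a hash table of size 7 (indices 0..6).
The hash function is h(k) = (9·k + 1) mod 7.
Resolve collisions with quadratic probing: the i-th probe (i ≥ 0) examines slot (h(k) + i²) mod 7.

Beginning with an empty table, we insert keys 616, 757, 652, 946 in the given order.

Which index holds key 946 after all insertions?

0

616 hashes to 1; slot 1 is free -> place at 1.
757 hashes to 3; slot 3 is free -> place at 3.
652 hashes to 3; 3 taken -> place at 4.
946 hashes to 3; 3,4 taken -> place at 0.
Table: [946, 616, _, 757, 652, _, _]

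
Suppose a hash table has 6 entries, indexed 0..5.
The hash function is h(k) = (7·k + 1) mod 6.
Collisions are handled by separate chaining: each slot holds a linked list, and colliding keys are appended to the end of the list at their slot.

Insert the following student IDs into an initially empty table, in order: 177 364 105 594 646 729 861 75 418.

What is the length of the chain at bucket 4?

5

Insert 177: h=4, bucket 4 empty -> new chain.
Insert 364: h=5, bucket 5 empty -> new chain.
Insert 105: h=4, bucket 4 nonempty -> append to chain.
Insert 594: h=1, bucket 1 empty -> new chain.
Insert 646: h=5, bucket 5 nonempty -> append to chain.
Insert 729: h=4, bucket 4 nonempty -> append to chain.
Insert 861: h=4, bucket 4 nonempty -> append to chain.
Insert 75: h=4, bucket 4 nonempty -> append to chain.
Insert 418: h=5, bucket 5 nonempty -> append to chain.
Final buckets:
0: .
1: 594
2: .
3: .
4: 177 -> 105 -> 729 -> 861 -> 75
5: 364 -> 646 -> 418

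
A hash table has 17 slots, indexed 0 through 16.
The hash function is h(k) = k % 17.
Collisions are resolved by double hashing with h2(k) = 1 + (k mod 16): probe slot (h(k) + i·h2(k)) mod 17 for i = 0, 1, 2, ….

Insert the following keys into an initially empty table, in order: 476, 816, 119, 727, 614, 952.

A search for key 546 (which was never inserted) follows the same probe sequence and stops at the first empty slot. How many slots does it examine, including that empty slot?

Insert 476: h=0, slot 0 empty → index 0.
Insert 816: h=0, h2=1, slot 0 occupied → index 1.
Insert 119: h=0, h2=8, slot 0 occupied → index 8.
Insert 727: h=13, slot 13 empty → index 13.
Insert 614: h=2, slot 2 empty → index 2.
Insert 952: h=0, h2=9, slot 0 occupied → index 9.
Table: [476, 816, 614, -, -, -, -, -, 119, 952, -, -, -, 727, -, -, -]
Lookup 546: h=2, h2=3, probe 2,5 → slot 5 empty, not found.

2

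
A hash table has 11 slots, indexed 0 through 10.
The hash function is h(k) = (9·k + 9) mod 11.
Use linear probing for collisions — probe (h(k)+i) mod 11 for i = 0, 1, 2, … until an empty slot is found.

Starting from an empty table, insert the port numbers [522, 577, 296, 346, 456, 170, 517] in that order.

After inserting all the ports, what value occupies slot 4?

170

522: h=10 -> slot 10
577: h=10, probe 10,0 -> slot 0
296: h=0, probe 0,1 -> slot 1
346: h=10, probe 10,0,1,2 -> slot 2
456: h=10, probe 10,0,1,2,3 -> slot 3
170: h=10, probe 10,0,1,2,3,4 -> slot 4
517: h=9 -> slot 9
Table: [577, 296, 346, 456, 170, -, -, -, -, 517, 522]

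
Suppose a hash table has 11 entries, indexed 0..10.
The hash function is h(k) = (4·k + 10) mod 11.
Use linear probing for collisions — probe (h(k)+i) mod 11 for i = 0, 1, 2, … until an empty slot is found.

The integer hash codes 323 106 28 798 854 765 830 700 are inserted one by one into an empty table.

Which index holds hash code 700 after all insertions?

7

Insert 323: h=4, slot 4 empty → index 4.
Insert 106: h=5, slot 5 empty → index 5.
Insert 28: h=1, slot 1 empty → index 1.
Insert 798: h=1, slot 1 occupied → index 2.
Insert 854: h=5, slot 5 occupied → index 6.
Insert 765: h=1, slots 1,2 occupied → index 3.
Insert 830: h=8, slot 8 empty → index 8.
Insert 700: h=5, slots 5,6 occupied → index 7.
Table: [-, 28, 798, 765, 323, 106, 854, 700, 830, -, -]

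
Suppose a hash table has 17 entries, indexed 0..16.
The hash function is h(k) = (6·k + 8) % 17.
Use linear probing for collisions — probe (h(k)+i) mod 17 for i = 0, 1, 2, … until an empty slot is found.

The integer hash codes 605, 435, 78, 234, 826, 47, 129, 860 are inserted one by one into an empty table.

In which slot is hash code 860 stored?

605 hashes to 0; slot 0 is free -> place at 0.
435 hashes to 0; 0 taken -> place at 1.
78 hashes to 0; 0,1 taken -> place at 2.
234 hashes to 1; 1,2 taken -> place at 3.
826 hashes to 0; 0,1,2,3 taken -> place at 4.
47 hashes to 1; 1,2,3,4 taken -> place at 5.
129 hashes to 0; 0,1,2,3,4,5 taken -> place at 6.
860 hashes to 0; 0,1,2,3,4,5,6 taken -> place at 7.
Table: [605, 435, 78, 234, 826, 47, 129, 860, ∅, ∅, ∅, ∅, ∅, ∅, ∅, ∅, ∅]

7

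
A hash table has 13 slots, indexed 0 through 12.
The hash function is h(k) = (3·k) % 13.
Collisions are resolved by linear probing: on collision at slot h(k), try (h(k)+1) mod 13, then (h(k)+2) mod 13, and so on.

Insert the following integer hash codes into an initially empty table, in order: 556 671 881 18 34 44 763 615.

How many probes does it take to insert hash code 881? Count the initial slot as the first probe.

2

556 hashes to 4; slot 4 is free => place at 4.
671 hashes to 11; slot 11 is free => place at 11.
881 hashes to 4; 4 taken => place at 5.
18 hashes to 2; slot 2 is free => place at 2.
34 hashes to 11; 11 taken => place at 12.
44 hashes to 2; 2 taken => place at 3.
763 hashes to 1; slot 1 is free => place at 1.
615 hashes to 12; 12 taken => place at 0.
Table: [615, 763, 18, 44, 556, 881, -, -, -, -, -, 671, 34]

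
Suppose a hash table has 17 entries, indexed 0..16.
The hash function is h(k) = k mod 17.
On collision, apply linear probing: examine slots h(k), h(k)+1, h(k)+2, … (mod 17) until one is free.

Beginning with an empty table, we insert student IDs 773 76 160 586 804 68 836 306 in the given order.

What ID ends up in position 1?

306

773 hashes to 8; slot 8 is free → place at 8.
76 hashes to 8; 8 taken → place at 9.
160 hashes to 7; slot 7 is free → place at 7.
586 hashes to 8; 8,9 taken → place at 10.
804 hashes to 5; slot 5 is free → place at 5.
68 hashes to 0; slot 0 is free → place at 0.
836 hashes to 3; slot 3 is free → place at 3.
306 hashes to 0; 0 taken → place at 1.
Table: [68, 306, _, 836, _, 804, _, 160, 773, 76, 586, _, _, _, _, _, _]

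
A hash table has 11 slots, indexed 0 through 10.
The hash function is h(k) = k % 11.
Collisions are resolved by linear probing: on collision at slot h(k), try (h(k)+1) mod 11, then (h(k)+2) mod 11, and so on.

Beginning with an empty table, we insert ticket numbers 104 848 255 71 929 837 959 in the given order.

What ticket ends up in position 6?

71

Insert 104: h=5, slot 5 empty => index 5.
Insert 848: h=1, slot 1 empty => index 1.
Insert 255: h=2, slot 2 empty => index 2.
Insert 71: h=5, slot 5 occupied => index 6.
Insert 929: h=5, slots 5,6 occupied => index 7.
Insert 837: h=1, slots 1,2 occupied => index 3.
Insert 959: h=2, slots 2,3 occupied => index 4.
Table: [_, 848, 255, 837, 959, 104, 71, 929, _, _, _]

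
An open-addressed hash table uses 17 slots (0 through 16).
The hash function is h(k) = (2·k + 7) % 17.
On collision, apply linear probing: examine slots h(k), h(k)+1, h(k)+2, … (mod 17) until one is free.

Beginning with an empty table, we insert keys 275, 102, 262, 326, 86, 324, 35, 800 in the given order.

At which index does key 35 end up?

275: h=13 → slot 13
102: h=7 → slot 7
262: h=4 → slot 4
326: h=13, probe 13,14 → slot 14
86: h=9 → slot 9
324: h=9, probe 9,10 → slot 10
35: h=9, probe 9,10,11 → slot 11
800: h=9, probe 9,10,11,12 → slot 12
Table: [∅, ∅, ∅, ∅, 262, ∅, ∅, 102, ∅, 86, 324, 35, 800, 275, 326, ∅, ∅]

11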